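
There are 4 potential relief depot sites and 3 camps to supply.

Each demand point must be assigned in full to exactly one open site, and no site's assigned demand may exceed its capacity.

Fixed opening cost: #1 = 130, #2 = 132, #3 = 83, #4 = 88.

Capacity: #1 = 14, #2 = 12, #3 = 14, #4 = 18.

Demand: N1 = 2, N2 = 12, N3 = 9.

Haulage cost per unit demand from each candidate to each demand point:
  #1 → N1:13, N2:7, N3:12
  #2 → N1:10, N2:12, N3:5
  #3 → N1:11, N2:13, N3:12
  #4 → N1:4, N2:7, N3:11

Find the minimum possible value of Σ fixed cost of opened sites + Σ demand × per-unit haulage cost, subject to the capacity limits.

Open {#2, #4}; cheapest assignment that respects the capacities:
  #2 (cap 12, load 9): N3 — cost 9×5 = 45
  #4 (cap 18, load 14): N1, N2 — cost 2×4 + 12×7 = 92
  Shipping 137, fixed 220 → total 357.
  Any other capacity-feasible assignment to {#2, #4} ships for at least 137.
Compare {#3, #4}: its best feasible assignment gives total 371.
Compare {#1, #4}: its best feasible assignment gives total 409.
Every other set of open sites that can feasibly serve all demand totals ≥ 371 even under its best assignment. Minimum: 357.

357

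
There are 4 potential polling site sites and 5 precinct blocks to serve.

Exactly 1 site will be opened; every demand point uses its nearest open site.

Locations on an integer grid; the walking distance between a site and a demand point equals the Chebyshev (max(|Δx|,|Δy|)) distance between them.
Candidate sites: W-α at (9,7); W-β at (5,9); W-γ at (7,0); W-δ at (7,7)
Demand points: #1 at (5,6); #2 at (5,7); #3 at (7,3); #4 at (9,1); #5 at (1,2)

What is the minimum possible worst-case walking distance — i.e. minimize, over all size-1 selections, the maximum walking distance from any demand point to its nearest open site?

Open {W-δ}.
  Farthest demand point is #4 at walking distance 6 (to W-δ); all others are ≤ 6.
With {W-γ} the worst case is 7.
With {W-α} the worst case is 8.
No size-1 selection achieves below 6.

6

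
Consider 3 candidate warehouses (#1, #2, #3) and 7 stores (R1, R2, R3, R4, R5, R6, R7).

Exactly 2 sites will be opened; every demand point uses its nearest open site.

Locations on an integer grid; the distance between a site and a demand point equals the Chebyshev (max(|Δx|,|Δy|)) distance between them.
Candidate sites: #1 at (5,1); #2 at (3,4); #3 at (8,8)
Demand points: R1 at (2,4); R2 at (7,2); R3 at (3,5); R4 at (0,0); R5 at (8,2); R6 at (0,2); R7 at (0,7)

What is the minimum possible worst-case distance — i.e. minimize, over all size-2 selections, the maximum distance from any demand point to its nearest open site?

4

Open {#1, #2}.
  Farthest demand point is R4 at distance 4 (to #2); all others are ≤ 4.
With {#2, #3} the worst case is 5.
With {#1, #3} the worst case is 6.
No size-2 selection achieves below 4.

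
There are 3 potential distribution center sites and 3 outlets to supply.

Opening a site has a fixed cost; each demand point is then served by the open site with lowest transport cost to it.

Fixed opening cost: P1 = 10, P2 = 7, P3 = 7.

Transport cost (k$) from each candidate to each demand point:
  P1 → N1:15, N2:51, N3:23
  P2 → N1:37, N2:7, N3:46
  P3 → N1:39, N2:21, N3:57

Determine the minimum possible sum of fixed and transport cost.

Open {P1, P2}: assign each demand point to its cheapest open site.
  N1→P1 15, N2→P2 7, N3→P1 23
  transport cost 45, fixed 17 → total 62.
Compare {P1, P2, P3}: transport cost 45 + fixed 24 = 69.
Compare {P1, P3}: transport cost 59 + fixed 17 = 76.
Compare {P2}: transport cost 90 + fixed 7 = 97.
All other subsets cost ≥ 69. Minimum total cost: 62.

62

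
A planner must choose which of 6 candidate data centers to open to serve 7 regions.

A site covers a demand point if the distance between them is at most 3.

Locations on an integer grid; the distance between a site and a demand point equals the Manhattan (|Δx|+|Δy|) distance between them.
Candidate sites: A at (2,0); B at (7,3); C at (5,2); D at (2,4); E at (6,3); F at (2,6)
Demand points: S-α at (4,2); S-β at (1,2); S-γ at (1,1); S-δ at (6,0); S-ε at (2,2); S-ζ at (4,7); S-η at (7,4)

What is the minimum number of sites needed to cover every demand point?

3

Coverage sets (demand points within 3 of each site):
  A: {S-β, S-γ, S-ε}
  B: {S-η}
  C: {S-α, S-δ, S-ε}
  D: {S-β, S-ε}
  E: {S-α, S-δ, S-η}
  F: {S-ζ}
No 2 sites suffice: every size-2 union leaves at least one demand point uncovered.
But {A, E, F} covers everything, so the minimum is 3.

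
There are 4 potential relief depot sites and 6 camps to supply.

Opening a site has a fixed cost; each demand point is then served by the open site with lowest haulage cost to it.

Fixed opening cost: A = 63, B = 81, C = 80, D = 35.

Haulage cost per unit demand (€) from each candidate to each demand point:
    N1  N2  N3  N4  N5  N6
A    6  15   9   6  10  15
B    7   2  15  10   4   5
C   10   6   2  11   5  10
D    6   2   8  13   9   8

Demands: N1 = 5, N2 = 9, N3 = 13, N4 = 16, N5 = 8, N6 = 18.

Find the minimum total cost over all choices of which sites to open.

Open {A, B, C}: assign each demand point to its cheapest open site.
  N1→A 5×6=30, N2→B 9×2=18, N3→C 13×2=26, N4→A 16×6=96, N5→B 8×4=32, N6→B 18×5=90
  haulage cost 292, fixed 224 → total 516.
Compare {B, C}: haulage cost 361 + fixed 161 = 522.
Compare {A, B}: haulage cost 383 + fixed 144 = 527.
Compare {A, C, D}: haulage cost 354 + fixed 178 = 532.
All other subsets cost ≥ 522. Minimum total cost: 516.

516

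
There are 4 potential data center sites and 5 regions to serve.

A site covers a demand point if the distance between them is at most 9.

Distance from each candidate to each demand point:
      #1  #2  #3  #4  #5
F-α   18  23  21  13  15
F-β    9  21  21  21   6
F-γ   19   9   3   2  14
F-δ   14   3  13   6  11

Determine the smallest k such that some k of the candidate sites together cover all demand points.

2

Coverage sets (demand points within 9 of each site):
  F-α: {}
  F-β: {#1, #5}
  F-γ: {#2, #3, #4}
  F-δ: {#2, #4}
No single site covers all 5 demand points.
But {F-β, F-γ} covers everything, so the minimum is 2.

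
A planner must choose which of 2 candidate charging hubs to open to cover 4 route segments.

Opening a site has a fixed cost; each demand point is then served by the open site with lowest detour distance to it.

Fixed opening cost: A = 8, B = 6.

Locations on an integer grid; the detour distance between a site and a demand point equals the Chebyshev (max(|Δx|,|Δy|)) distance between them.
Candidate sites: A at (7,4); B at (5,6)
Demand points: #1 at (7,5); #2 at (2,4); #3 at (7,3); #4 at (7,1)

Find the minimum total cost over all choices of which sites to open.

Open {A}: assign each demand point to its cheapest open site.
  #1→A 1, #2→A 5, #3→A 1, #4→A 3
  detour distance 10, fixed 8 → total 18.
Compare {B}: detour distance 13 + fixed 6 = 19.
Compare {A, B}: detour distance 8 + fixed 14 = 22.

18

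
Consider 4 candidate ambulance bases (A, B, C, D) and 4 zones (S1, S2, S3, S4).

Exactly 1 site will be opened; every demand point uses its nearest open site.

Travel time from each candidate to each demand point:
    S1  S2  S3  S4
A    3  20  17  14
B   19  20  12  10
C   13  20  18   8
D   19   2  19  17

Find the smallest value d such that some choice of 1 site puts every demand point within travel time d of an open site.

19

Open {D}.
  Farthest demand point is S1 at travel time 19 (to D); all others are ≤ 19.
With {A} the worst case is 20.
With {B} the worst case is 20.
No size-1 selection achieves below 19.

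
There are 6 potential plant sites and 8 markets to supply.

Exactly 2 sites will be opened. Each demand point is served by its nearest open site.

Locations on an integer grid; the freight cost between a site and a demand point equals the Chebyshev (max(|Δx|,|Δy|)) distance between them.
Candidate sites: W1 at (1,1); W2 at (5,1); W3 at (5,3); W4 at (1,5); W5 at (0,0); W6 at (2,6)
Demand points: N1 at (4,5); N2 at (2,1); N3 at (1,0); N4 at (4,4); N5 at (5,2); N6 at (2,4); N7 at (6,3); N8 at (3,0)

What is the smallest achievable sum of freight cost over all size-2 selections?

12

Open {W1, W3}.
  N1→W3 2, N2→W1 1, N3→W1 1, N4→W3 1, N5→W3 1, N6→W1 3, N7→W3 1, N8→W1 2  ⇒ total 12.
Compare {W3, W5}: total 14.
Compare {W3, W4}: total 16.
No size-2 selection does better; minimum is 12.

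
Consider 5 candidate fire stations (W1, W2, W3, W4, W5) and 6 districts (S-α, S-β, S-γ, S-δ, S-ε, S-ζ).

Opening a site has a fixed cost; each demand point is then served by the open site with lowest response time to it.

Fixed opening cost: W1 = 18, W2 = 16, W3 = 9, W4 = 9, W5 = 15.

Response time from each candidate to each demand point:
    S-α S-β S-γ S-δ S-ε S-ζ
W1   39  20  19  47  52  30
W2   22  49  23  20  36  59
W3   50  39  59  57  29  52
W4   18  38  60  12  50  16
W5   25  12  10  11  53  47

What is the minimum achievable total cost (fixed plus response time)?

129

Open {W3, W4, W5}: assign each demand point to its cheapest open site.
  S-α→W4 18, S-β→W5 12, S-γ→W5 10, S-δ→W5 11, S-ε→W3 29, S-ζ→W4 16
  response time 96, fixed 33 → total 129.
Compare {W4, W5}: response time 117 + fixed 24 = 141.
Compare {W2, W4, W5}: response time 103 + fixed 40 = 143.
Compare {W2, W3, W4, W5}: response time 96 + fixed 49 = 145.
All other subsets cost ≥ 141. Minimum total cost: 129.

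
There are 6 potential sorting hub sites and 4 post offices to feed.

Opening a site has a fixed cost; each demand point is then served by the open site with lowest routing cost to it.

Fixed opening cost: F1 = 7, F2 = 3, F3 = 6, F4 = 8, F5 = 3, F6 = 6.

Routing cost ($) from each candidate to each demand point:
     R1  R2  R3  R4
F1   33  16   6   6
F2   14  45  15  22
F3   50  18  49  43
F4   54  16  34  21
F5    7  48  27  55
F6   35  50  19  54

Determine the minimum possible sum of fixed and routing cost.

Open {F1, F5}: assign each demand point to its cheapest open site.
  R1→F5 7, R2→F1 16, R3→F1 6, R4→F1 6
  routing cost 35, fixed 10 → total 45.
Compare {F1, F2, F5}: routing cost 35 + fixed 13 = 48.
Compare {F1, F3, F5}: routing cost 35 + fixed 16 = 51.
Compare {F1, F5, F6}: routing cost 35 + fixed 16 = 51.
All other subsets cost ≥ 48. Minimum total cost: 45.

45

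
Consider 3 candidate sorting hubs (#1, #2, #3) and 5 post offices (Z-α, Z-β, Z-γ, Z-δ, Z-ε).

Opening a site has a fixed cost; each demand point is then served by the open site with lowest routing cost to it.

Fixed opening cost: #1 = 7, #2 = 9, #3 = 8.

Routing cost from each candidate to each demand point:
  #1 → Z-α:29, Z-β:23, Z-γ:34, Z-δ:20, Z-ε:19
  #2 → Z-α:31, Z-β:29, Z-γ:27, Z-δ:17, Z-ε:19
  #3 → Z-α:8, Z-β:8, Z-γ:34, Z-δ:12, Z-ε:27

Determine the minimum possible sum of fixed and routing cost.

91

Open {#2, #3}: assign each demand point to its cheapest open site.
  Z-α→#3 8, Z-β→#3 8, Z-γ→#2 27, Z-δ→#3 12, Z-ε→#2 19
  routing cost 74, fixed 17 → total 91.
Compare {#1, #3}: routing cost 81 + fixed 15 = 96.
Compare {#3}: routing cost 89 + fixed 8 = 97.
Compare {#1, #2, #3}: routing cost 74 + fixed 24 = 98.
All other subsets cost ≥ 96. Minimum total cost: 91.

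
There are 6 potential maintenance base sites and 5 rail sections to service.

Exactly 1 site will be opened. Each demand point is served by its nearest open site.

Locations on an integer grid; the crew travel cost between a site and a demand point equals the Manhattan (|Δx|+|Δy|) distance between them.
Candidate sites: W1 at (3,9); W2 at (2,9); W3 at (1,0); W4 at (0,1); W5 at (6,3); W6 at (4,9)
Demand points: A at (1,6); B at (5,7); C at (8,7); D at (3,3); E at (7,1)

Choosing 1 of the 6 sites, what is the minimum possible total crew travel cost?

Open {W5}.
  A→W5 8, B→W5 5, C→W5 6, D→W5 3, E→W5 3  ⇒ total 25.
Compare {W6}: total 33.
Compare {W1}: total 34.
No size-1 selection does better; minimum is 25.

25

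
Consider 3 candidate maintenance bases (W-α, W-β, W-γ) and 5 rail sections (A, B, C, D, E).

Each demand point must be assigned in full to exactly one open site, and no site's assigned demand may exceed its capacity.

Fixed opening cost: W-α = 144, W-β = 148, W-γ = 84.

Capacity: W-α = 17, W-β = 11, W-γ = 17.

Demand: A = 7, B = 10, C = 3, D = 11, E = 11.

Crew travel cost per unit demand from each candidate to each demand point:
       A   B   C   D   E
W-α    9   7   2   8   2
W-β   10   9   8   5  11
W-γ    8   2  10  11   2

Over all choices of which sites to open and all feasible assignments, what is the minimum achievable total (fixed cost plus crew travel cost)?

Open {W-α, W-β, W-γ}; cheapest assignment that respects the capacities:
  W-α (cap 17, load 14): C, E — cost 3×2 + 11×2 = 28
  W-β (cap 11, load 11): D — cost 11×5 = 55
  W-γ (cap 17, load 17): A, B — cost 7×8 + 10×2 = 76
  Shipping 159, fixed 376 → total 535.
  Any other capacity-feasible assignment to {W-α, W-β, W-γ} ships for at least 159.
Total demand is 42 and no other set of sites has combined capacity ≥ 42, so {W-α, W-β, W-γ} is the only feasible choice of open sites. Minimum: 535.

535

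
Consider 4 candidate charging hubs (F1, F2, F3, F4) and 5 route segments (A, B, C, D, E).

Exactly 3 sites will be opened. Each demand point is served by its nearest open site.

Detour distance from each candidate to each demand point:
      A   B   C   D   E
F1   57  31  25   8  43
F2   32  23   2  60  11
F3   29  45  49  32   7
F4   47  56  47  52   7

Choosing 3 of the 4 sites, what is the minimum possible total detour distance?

69

Open {F1, F2, F3}.
  A→F3 29, B→F2 23, C→F2 2, D→F1 8, E→F3 7  ⇒ total 69.
Compare {F1, F2, F4}: total 72.
Compare {F2, F3, F4}: total 93.
No size-3 selection does better; minimum is 69.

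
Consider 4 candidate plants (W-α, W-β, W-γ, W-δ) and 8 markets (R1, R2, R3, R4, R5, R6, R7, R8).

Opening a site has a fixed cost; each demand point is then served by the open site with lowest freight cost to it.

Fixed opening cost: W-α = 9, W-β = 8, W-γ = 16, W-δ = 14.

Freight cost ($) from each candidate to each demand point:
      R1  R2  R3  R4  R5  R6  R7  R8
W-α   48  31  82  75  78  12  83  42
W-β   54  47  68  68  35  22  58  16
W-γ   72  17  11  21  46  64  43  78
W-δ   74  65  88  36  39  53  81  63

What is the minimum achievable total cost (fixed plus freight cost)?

Open {W-α, W-β, W-γ}: assign each demand point to its cheapest open site.
  R1→W-α 48, R2→W-γ 17, R3→W-γ 11, R4→W-γ 21, R5→W-β 35, R6→W-α 12, R7→W-γ 43, R8→W-β 16
  freight cost 203, fixed 33 → total 236.
Compare {W-β, W-γ}: freight cost 219 + fixed 24 = 243.
Compare {W-α, W-β, W-γ, W-δ}: freight cost 203 + fixed 47 = 250.
Compare {W-β, W-γ, W-δ}: freight cost 219 + fixed 38 = 257.
All other subsets cost ≥ 243. Minimum total cost: 236.

236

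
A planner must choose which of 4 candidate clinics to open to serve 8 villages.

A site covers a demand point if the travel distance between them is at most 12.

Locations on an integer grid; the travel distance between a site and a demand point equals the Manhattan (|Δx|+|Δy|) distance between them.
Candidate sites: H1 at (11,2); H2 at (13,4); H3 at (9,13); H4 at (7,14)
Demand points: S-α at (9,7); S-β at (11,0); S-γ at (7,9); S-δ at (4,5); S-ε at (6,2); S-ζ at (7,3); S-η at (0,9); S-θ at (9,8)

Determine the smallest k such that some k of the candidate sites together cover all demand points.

Coverage sets (demand points within 12 of each site):
  H1: {S-α, S-β, S-γ, S-δ, S-ε, S-ζ, S-θ}
  H2: {S-α, S-β, S-γ, S-δ, S-ε, S-ζ, S-θ}
  H3: {S-α, S-γ, S-ζ, S-θ}
  H4: {S-α, S-γ, S-δ, S-ζ, S-η, S-θ}
No single site covers all 8 demand points.
But {H1, H4} covers everything, so the minimum is 2.

2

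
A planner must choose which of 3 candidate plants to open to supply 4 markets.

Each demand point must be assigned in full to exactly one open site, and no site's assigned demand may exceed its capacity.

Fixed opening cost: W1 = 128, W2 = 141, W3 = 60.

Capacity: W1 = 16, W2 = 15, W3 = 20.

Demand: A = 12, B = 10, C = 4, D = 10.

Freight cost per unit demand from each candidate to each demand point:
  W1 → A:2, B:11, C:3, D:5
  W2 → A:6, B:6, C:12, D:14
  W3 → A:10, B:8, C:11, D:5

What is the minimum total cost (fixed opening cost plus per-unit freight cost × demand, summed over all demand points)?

354

Open {W1, W3}; cheapest assignment that respects the capacities:
  W1 (cap 16, load 16): A, C — cost 12×2 + 4×3 = 36
  W3 (cap 20, load 20): B, D — cost 10×8 + 10×5 = 130
  Shipping 166, fixed 188 → total 354.
  Any other capacity-feasible assignment to {W1, W3} ships for at least 166.
Compare {W1, W2, W3}: its best feasible assignment gives total 475.
Every other set of open sites that can feasibly serve all demand totals ≥ 475 even under its best assignment. Minimum: 354.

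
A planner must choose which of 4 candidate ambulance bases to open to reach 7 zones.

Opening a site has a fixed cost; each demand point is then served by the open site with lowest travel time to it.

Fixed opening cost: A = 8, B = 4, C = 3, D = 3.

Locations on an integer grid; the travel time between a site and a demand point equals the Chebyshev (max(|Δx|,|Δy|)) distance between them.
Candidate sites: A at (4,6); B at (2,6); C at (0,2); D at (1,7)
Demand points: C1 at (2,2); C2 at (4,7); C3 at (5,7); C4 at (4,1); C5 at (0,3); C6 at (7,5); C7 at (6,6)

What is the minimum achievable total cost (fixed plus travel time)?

25

Open {A, C}: assign each demand point to its cheapest open site.
  C1→C 2, C2→A 1, C3→A 1, C4→C 4, C5→C 1, C6→A 3, C7→A 2
  travel time 14, fixed 11 → total 25.
Compare {A}: travel time 20 + fixed 8 = 28.
Compare {B, C}: travel time 21 + fixed 7 = 28.
Compare {A, C, D}: travel time 14 + fixed 14 = 28.
All other subsets cost ≥ 28. Minimum total cost: 25.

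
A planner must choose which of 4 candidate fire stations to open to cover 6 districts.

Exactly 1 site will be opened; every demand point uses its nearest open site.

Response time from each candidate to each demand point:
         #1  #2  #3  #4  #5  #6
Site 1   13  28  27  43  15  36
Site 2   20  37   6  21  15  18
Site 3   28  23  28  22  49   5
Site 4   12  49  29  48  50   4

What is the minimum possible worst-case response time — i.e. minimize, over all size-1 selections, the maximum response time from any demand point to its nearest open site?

37

Open {Site 2}.
  Farthest demand point is #2 at response time 37 (to Site 2); all others are ≤ 37.
With {Site 1} the worst case is 43.
With {Site 3} the worst case is 49.
No size-1 selection achieves below 37.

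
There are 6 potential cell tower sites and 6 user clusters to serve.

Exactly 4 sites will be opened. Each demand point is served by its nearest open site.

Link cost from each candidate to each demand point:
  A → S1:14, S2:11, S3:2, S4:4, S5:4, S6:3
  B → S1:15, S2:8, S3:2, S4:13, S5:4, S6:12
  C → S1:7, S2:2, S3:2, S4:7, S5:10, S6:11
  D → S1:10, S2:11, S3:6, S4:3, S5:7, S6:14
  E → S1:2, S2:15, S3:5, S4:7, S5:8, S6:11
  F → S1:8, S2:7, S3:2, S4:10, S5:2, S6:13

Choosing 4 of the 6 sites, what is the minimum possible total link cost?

Open {A, C, E, F}.
  S1→E 2, S2→C 2, S3→A 2, S4→A 4, S5→F 2, S6→A 3  ⇒ total 15.
Compare {A, C, D, E}: total 16.
Compare {A, B, C, E}: total 17.
No size-4 selection does better; minimum is 15.

15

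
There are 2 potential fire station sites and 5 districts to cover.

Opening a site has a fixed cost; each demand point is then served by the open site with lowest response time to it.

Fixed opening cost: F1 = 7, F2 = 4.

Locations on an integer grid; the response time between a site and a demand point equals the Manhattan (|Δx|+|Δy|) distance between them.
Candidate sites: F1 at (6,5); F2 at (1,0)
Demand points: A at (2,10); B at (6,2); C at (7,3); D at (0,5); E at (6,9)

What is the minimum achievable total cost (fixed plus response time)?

32

Open {F1}: assign each demand point to its cheapest open site.
  A→F1 9, B→F1 3, C→F1 3, D→F1 6, E→F1 4
  response time 25, fixed 7 → total 32.
Compare {F1, F2}: response time 25 + fixed 11 = 36.
Compare {F2}: response time 47 + fixed 4 = 51.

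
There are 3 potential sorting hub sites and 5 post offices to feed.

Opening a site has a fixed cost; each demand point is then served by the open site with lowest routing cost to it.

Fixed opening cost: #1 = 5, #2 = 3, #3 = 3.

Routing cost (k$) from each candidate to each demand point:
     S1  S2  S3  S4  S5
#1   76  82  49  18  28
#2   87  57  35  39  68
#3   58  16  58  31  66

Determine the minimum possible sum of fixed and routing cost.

Open {#1, #2, #3}: assign each demand point to its cheapest open site.
  S1→#3 58, S2→#3 16, S3→#2 35, S4→#1 18, S5→#1 28
  routing cost 155, fixed 11 → total 166.
Compare {#1, #3}: routing cost 169 + fixed 8 = 177.
Compare {#2, #3}: routing cost 206 + fixed 6 = 212.
Compare {#1, #2}: routing cost 214 + fixed 8 = 222.
All other subsets cost ≥ 177. Minimum total cost: 166.

166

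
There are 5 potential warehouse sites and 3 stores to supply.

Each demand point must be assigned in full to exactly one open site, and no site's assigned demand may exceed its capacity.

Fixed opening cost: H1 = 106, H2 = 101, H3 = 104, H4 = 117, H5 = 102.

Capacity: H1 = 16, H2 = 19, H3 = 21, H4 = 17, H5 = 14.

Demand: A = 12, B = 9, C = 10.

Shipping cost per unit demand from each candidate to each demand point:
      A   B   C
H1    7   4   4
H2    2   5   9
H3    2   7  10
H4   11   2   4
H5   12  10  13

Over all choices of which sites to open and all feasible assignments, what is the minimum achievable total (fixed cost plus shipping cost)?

Open {H1, H3}; cheapest assignment that respects the capacities:
  H1 (cap 16, load 10): C — cost 10×4 = 40
  H3 (cap 21, load 21): A, B — cost 12×2 + 9×7 = 87
  Shipping 127, fixed 210 → total 337.
  Any other capacity-feasible assignment to {H1, H3} ships for at least 127.
Compare {H3, H4}: its best feasible assignment gives total 348.
Compare {H2, H3}: its best feasible assignment gives total 364.
Every other set of open sites that can feasibly serve all demand totals ≥ 348 even under its best assignment. Minimum: 337.

337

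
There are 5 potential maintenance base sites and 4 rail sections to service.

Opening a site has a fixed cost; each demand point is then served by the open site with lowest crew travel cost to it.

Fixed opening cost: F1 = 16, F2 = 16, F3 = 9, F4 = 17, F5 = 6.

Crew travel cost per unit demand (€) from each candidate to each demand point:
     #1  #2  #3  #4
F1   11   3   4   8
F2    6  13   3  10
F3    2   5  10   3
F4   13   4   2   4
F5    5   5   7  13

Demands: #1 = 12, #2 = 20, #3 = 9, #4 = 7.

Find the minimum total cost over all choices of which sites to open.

165

Open {F1, F3, F4}: assign each demand point to its cheapest open site.
  #1→F3 12×2=24, #2→F1 20×3=60, #3→F4 9×2=18, #4→F3 7×3=21
  crew travel cost 123, fixed 42 → total 165.
Compare {F1, F3}: crew travel cost 141 + fixed 25 = 166.
Compare {F3, F4}: crew travel cost 143 + fixed 26 = 169.
Compare {F1, F3, F4, F5}: crew travel cost 123 + fixed 48 = 171.
All other subsets cost ≥ 166. Minimum total cost: 165.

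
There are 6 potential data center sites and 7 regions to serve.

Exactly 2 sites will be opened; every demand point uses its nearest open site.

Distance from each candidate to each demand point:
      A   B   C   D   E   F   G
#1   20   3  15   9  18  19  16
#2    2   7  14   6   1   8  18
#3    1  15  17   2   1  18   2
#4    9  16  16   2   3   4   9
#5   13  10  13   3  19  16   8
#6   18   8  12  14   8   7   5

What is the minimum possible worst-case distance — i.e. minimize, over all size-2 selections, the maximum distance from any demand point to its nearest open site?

12

Open {#2, #6}.
  Farthest demand point is C at distance 12 (to #6); all others are ≤ 12.
With {#3, #6} the worst case is 12.
With {#4, #6} the worst case is 12.
No size-2 selection achieves below 12.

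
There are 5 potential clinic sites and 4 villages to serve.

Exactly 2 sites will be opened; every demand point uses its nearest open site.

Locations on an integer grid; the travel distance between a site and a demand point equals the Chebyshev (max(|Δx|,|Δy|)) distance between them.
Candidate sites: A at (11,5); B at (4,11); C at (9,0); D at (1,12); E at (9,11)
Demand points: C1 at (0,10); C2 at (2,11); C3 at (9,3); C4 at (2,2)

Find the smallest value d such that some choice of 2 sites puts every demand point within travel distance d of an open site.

Open {B, C}.
  Farthest demand point is C4 at travel distance 7 (to C); all others are ≤ 7.
With {C, D} the worst case is 7.
With {A, B} the worst case is 9.
No size-2 selection achieves below 7.

7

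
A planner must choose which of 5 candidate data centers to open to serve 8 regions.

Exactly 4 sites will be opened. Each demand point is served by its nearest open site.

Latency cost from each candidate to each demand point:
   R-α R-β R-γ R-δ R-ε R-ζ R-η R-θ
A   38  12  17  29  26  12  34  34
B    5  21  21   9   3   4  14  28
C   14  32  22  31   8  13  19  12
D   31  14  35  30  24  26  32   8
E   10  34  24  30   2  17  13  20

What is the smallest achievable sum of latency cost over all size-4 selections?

70

Open {A, B, D, E}.
  R-α→B 5, R-β→A 12, R-γ→A 17, R-δ→B 9, R-ε→E 2, R-ζ→B 4, R-η→E 13, R-θ→D 8  ⇒ total 70.
Compare {A, B, C, D}: total 72.
Compare {A, B, C, E}: total 74.
No size-4 selection does better; minimum is 70.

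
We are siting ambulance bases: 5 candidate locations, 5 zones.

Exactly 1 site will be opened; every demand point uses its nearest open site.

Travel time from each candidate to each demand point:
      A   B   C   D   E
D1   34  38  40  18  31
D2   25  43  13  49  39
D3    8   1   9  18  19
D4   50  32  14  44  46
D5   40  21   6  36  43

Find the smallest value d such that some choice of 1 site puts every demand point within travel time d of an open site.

Open {D3}.
  Farthest demand point is E at travel time 19 (to D3); all others are ≤ 19.
With {D1} the worst case is 40.
With {D5} the worst case is 43.
No size-1 selection achieves below 19.

19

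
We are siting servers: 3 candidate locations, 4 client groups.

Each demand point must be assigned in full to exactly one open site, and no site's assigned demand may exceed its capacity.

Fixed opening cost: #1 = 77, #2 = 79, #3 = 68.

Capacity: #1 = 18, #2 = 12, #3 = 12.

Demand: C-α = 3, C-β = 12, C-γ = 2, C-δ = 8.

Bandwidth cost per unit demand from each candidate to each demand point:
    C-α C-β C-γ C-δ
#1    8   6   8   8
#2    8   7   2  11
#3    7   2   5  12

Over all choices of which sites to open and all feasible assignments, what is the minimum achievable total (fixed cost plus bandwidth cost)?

Open {#1, #3}; cheapest assignment that respects the capacities:
  #1 (cap 18, load 13): C-α, C-γ, C-δ — cost 3×8 + 2×8 + 8×8 = 104
  #3 (cap 12, load 12): C-β — cost 12×2 = 24
  Shipping 128, fixed 145 → total 273.
  Any other capacity-feasible assignment to {#1, #3} ships for at least 128.
Compare {#1, #2, #3}: its best feasible assignment gives total 340.
Compare {#1, #2}: its best feasible assignment gives total 344.
Every other set of open sites that can feasibly serve all demand totals ≥ 340 even under its best assignment. Minimum: 273.

273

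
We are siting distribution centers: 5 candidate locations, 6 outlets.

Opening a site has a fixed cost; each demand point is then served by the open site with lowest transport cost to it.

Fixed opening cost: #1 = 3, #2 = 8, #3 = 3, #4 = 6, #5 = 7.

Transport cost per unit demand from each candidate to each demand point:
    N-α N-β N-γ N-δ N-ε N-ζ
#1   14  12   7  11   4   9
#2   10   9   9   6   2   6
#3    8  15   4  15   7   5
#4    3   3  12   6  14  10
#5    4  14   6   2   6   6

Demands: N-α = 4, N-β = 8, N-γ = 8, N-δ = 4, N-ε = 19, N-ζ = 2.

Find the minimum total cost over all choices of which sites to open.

148

Open {#2, #3, #4, #5}: assign each demand point to its cheapest open site.
  N-α→#4 4×3=12, N-β→#4 8×3=24, N-γ→#3 8×4=32, N-δ→#5 4×2=8, N-ε→#2 19×2=38, N-ζ→#3 2×5=10
  transport cost 124, fixed 24 → total 148.
Compare {#1, #2, #3, #4, #5}: transport cost 124 + fixed 27 = 151.
Compare {#2, #3, #4}: transport cost 140 + fixed 17 = 157.
Compare {#1, #2, #3, #4}: transport cost 140 + fixed 20 = 160.
All other subsets cost ≥ 151. Minimum total cost: 148.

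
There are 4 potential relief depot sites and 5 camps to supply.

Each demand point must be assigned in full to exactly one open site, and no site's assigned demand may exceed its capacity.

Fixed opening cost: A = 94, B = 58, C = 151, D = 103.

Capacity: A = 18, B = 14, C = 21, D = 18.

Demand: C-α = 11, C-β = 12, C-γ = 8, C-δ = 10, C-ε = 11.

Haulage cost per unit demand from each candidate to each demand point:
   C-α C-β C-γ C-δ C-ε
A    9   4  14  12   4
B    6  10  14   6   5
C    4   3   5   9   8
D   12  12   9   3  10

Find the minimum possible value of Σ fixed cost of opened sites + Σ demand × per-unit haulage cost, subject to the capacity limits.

Open {A, B, C, D}; cheapest assignment that respects the capacities:
  A (cap 18, load 11): C-ε — cost 11×4 = 44
  B (cap 14, load 11): C-α — cost 11×6 = 66
  C (cap 21, load 20): C-β, C-γ — cost 12×3 + 8×5 = 76
  D (cap 18, load 10): C-δ — cost 10×3 = 30
  Shipping 216, fixed 406 → total 622.
  Any other capacity-feasible assignment to {A, B, C, D} ships for at least 216.
Total demand is 52; every other set of sites either has combined capacity below 52 or cannot fit the demands without splitting one across sites, so {A, B, C, D} is the only feasible choice of open sites. Minimum: 622.

622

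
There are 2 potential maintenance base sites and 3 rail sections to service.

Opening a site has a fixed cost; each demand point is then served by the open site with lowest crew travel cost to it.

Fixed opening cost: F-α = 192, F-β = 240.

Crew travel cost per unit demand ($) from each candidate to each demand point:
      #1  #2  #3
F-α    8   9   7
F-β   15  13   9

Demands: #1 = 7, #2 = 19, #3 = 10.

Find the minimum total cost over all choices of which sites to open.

Open {F-α}: assign each demand point to its cheapest open site.
  #1→F-α 7×8=56, #2→F-α 19×9=171, #3→F-α 10×7=70
  crew travel cost 297, fixed 192 → total 489.
Compare {F-β}: crew travel cost 442 + fixed 240 = 682.
Compare {F-α, F-β}: crew travel cost 297 + fixed 432 = 729.

489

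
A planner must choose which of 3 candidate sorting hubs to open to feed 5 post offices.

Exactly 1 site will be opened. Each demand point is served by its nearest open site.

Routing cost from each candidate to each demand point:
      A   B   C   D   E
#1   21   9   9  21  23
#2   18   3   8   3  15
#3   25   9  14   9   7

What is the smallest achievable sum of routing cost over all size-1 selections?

47

Open {#2}.
  A→#2 18, B→#2 3, C→#2 8, D→#2 3, E→#2 15  ⇒ total 47.
Compare {#3}: total 64.
Compare {#1}: total 83.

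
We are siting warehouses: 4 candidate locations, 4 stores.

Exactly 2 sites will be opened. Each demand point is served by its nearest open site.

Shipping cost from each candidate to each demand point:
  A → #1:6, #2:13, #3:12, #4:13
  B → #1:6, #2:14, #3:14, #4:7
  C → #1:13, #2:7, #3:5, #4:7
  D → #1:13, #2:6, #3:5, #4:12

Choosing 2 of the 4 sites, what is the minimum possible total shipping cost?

Open {B, D}.
  #1→B 6, #2→D 6, #3→D 5, #4→B 7  ⇒ total 24.
Compare {A, C}: total 25.
Compare {B, C}: total 25.
No size-2 selection does better; minimum is 24.

24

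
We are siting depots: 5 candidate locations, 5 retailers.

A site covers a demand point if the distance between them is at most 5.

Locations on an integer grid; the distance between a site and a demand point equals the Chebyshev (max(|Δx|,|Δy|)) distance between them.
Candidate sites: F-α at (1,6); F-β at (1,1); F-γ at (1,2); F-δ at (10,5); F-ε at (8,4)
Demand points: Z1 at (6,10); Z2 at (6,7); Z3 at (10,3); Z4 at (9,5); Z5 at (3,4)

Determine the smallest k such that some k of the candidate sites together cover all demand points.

Coverage sets (demand points within 5 of each site):
  F-α: {Z1, Z2, Z5}
  F-β: {Z5}
  F-γ: {Z2, Z5}
  F-δ: {Z1, Z2, Z3, Z4}
  F-ε: {Z2, Z3, Z4, Z5}
No single site covers all 5 demand points.
But {F-α, F-δ} covers everything, so the minimum is 2.

2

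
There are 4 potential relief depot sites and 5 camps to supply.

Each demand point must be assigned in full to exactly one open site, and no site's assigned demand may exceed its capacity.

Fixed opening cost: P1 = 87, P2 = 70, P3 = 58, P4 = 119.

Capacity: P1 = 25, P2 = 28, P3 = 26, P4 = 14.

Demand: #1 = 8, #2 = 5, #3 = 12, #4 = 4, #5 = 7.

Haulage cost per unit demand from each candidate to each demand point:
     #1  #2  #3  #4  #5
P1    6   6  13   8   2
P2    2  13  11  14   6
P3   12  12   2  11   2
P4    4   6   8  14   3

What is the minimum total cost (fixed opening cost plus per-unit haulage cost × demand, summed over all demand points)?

291

Open {P2, P3}; cheapest assignment that respects the capacities:
  P2 (cap 28, load 13): #1, #2 — cost 8×2 + 5×13 = 81
  P3 (cap 26, load 23): #3, #4, #5 — cost 12×2 + 4×11 + 7×2 = 82
  Shipping 163, fixed 128 → total 291.
  Any other capacity-feasible assignment to {P2, P3} ships for at least 163.
Compare {P1, P3}: its best feasible assignment gives total 293.
Compare {P3, P4}: its best feasible assignment gives total 321.
Every other set of open sites that can feasibly serve all demand totals ≥ 293 even under its best assignment. Minimum: 291.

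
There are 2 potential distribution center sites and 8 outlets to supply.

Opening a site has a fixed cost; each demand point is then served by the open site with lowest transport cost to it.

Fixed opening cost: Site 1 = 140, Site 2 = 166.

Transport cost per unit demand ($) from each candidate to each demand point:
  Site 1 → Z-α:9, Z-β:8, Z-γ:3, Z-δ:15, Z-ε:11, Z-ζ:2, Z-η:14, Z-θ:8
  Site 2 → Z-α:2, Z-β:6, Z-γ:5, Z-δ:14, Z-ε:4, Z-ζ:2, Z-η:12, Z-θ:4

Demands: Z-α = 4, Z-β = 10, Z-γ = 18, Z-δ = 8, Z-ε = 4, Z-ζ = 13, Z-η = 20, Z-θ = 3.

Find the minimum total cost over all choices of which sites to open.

730

Open {Site 2}: assign each demand point to its cheapest open site.
  Z-α→Site 2 4×2=8, Z-β→Site 2 10×6=60, Z-γ→Site 2 18×5=90, Z-δ→Site 2 8×14=112, Z-ε→Site 2 4×4=16, Z-ζ→Site 2 13×2=26, Z-η→Site 2 20×12=240, Z-θ→Site 2 3×4=12
  transport cost 564, fixed 166 → total 730.
Compare {Site 1}: transport cost 664 + fixed 140 = 804.
Compare {Site 1, Site 2}: transport cost 528 + fixed 306 = 834.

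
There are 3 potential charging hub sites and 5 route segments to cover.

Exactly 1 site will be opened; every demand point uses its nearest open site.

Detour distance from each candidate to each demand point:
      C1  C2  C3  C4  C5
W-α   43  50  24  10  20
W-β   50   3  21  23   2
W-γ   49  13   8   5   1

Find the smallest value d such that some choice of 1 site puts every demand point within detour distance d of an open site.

49

Open {W-γ}.
  Farthest demand point is C1 at detour distance 49 (to W-γ); all others are ≤ 49.
With {W-α} the worst case is 50.
With {W-β} the worst case is 50.
No size-1 selection achieves below 49.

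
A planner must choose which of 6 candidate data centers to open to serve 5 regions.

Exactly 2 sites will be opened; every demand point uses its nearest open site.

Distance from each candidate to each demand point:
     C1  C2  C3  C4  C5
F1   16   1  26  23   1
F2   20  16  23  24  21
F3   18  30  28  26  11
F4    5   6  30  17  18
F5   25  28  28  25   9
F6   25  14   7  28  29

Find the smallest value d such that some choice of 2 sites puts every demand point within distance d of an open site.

Open {F4, F6}.
  Farthest demand point is C5 at distance 18 (to F4); all others are ≤ 18.
With {F1, F2} the worst case is 23.
With {F1, F6} the worst case is 23.
No size-2 selection achieves below 18.

18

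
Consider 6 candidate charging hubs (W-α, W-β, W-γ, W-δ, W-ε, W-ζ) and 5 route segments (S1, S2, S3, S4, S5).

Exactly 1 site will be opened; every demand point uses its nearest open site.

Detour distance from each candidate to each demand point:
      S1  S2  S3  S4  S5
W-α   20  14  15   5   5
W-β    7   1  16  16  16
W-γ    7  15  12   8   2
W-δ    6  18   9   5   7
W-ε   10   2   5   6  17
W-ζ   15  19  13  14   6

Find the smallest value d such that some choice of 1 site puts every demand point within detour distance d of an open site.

15

Open {W-γ}.
  Farthest demand point is S2 at detour distance 15 (to W-γ); all others are ≤ 15.
With {W-β} the worst case is 16.
With {W-ε} the worst case is 17.
No size-1 selection achieves below 15.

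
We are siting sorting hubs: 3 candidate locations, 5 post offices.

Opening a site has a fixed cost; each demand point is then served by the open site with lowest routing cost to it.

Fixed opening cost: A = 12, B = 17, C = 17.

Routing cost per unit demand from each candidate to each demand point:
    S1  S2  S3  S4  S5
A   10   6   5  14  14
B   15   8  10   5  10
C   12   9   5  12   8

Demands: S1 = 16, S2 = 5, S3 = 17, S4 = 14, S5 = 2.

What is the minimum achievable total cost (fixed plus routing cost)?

394

Open {A, B}: assign each demand point to its cheapest open site.
  S1→A 16×10=160, S2→A 5×6=30, S3→A 17×5=85, S4→B 14×5=70, S5→B 2×10=20
  routing cost 365, fixed 29 → total 394.
Compare {A, B, C}: routing cost 361 + fixed 46 = 407.
Compare {B, C}: routing cost 403 + fixed 34 = 437.
Compare {A, C}: routing cost 459 + fixed 29 = 488.
All other subsets cost ≥ 407. Minimum total cost: 394.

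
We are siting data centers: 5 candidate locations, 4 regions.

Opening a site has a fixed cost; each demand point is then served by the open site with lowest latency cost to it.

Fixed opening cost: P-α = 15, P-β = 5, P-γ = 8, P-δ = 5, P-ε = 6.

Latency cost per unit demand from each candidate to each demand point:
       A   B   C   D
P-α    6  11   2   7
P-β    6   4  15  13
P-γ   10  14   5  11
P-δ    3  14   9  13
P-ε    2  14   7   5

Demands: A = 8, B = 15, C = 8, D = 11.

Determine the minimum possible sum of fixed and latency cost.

173

Open {P-α, P-β, P-ε}: assign each demand point to its cheapest open site.
  A→P-ε 8×2=16, B→P-β 15×4=60, C→P-α 8×2=16, D→P-ε 11×5=55
  latency cost 147, fixed 26 → total 173.
Compare {P-α, P-β, P-δ, P-ε}: latency cost 147 + fixed 31 = 178.
Compare {P-α, P-β, P-γ, P-ε}: latency cost 147 + fixed 34 = 181.
Compare {P-α, P-β, P-γ, P-δ, P-ε}: latency cost 147 + fixed 39 = 186.
All other subsets cost ≥ 178. Minimum total cost: 173.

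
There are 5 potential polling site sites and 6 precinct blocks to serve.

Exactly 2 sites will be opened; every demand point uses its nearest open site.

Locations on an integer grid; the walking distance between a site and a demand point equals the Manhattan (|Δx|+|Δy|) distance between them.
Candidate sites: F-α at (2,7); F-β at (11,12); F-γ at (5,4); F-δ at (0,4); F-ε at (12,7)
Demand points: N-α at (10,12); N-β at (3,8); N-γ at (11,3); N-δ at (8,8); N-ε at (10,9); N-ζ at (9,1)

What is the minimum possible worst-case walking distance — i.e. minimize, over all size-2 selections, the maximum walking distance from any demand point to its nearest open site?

Open {F-β, F-γ}.
  Farthest demand point is N-γ at walking distance 7 (to F-γ); all others are ≤ 7.
With {F-γ, F-ε} the worst case is 7.
With {F-α, F-ε} the worst case is 9.
No size-2 selection achieves below 7.

7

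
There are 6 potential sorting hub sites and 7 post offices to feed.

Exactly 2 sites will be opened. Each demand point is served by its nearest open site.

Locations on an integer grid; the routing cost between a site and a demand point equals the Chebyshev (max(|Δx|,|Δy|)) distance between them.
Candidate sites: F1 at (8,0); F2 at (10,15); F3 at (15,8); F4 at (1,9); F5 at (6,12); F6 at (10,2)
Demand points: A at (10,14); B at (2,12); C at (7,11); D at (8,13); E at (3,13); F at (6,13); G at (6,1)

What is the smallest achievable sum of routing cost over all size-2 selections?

Open {F1, F5}.
  A→F5 4, B→F5 4, C→F5 1, D→F5 2, E→F5 3, F→F5 1, G→F1 2  ⇒ total 17.
Compare {F5, F6}: total 19.
Compare {F4, F5}: total 22.
No size-2 selection does better; minimum is 17.

17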